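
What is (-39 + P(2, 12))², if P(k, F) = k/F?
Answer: 54289/36 ≈ 1508.0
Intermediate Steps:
(-39 + P(2, 12))² = (-39 + 2/12)² = (-39 + 2*(1/12))² = (-39 + ⅙)² = (-233/6)² = 54289/36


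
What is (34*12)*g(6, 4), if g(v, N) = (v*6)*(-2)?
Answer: -29376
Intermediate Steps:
g(v, N) = -12*v (g(v, N) = (6*v)*(-2) = -12*v)
(34*12)*g(6, 4) = (34*12)*(-12*6) = 408*(-72) = -29376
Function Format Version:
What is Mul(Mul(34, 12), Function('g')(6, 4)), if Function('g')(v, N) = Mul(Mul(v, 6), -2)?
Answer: -29376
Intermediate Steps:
Function('g')(v, N) = Mul(-12, v) (Function('g')(v, N) = Mul(Mul(6, v), -2) = Mul(-12, v))
Mul(Mul(34, 12), Function('g')(6, 4)) = Mul(Mul(34, 12), Mul(-12, 6)) = Mul(408, -72) = -29376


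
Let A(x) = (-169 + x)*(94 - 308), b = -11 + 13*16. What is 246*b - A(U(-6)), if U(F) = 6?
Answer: 13580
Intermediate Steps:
b = 197 (b = -11 + 208 = 197)
A(x) = 36166 - 214*x (A(x) = (-169 + x)*(-214) = 36166 - 214*x)
246*b - A(U(-6)) = 246*197 - (36166 - 214*6) = 48462 - (36166 - 1284) = 48462 - 1*34882 = 48462 - 34882 = 13580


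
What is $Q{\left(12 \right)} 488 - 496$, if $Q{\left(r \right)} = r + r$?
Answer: $11216$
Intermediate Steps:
$Q{\left(r \right)} = 2 r$
$Q{\left(12 \right)} 488 - 496 = 2 \cdot 12 \cdot 488 - 496 = 24 \cdot 488 - 496 = 11712 - 496 = 11216$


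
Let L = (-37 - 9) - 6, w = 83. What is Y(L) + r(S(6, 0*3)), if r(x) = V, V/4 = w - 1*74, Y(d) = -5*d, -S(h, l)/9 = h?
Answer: 296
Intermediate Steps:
L = -52 (L = -46 - 6 = -52)
S(h, l) = -9*h
V = 36 (V = 4*(83 - 1*74) = 4*(83 - 74) = 4*9 = 36)
r(x) = 36
Y(L) + r(S(6, 0*3)) = -5*(-52) + 36 = 260 + 36 = 296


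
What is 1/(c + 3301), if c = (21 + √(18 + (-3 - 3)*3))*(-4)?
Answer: 1/3217 ≈ 0.00031085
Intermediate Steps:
c = -84 (c = (21 + √(18 - 6*3))*(-4) = (21 + √(18 - 18))*(-4) = (21 + √0)*(-4) = (21 + 0)*(-4) = 21*(-4) = -84)
1/(c + 3301) = 1/(-84 + 3301) = 1/3217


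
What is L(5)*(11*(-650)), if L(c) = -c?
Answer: 35750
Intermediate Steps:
L(5)*(11*(-650)) = (-1*5)*(11*(-650)) = -5*(-7150) = 35750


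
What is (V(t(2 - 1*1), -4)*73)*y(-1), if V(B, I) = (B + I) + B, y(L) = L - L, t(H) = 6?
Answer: 0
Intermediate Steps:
y(L) = 0
V(B, I) = I + 2*B
(V(t(2 - 1*1), -4)*73)*y(-1) = ((-4 + 2*6)*73)*0 = ((-4 + 12)*73)*0 = (8*73)*0 = 584*0 = 0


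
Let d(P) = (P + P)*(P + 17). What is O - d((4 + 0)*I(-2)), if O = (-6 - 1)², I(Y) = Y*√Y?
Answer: 305 + 272*I*√2 ≈ 305.0 + 384.67*I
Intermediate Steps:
I(Y) = Y^(3/2)
O = 49 (O = (-7)² = 49)
d(P) = 2*P*(17 + P) (d(P) = (2*P)*(17 + P) = 2*P*(17 + P))
O - d((4 + 0)*I(-2)) = 49 - 2*(4 + 0)*(-2)^(3/2)*(17 + (4 + 0)*(-2)^(3/2)) = 49 - 2*4*(-2*I*√2)*(17 + 4*(-2*I*√2)) = 49 - 2*(-8*I*√2)*(17 - 8*I*√2) = 49 - (-16)*I*√2*(17 - 8*I*√2) = 49 + 16*I*√2*(17 - 8*I*√2)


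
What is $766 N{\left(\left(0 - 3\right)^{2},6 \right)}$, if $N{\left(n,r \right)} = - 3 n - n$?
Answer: $-27576$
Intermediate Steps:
$N{\left(n,r \right)} = - 4 n$
$766 N{\left(\left(0 - 3\right)^{2},6 \right)} = 766 \left(- 4 \left(0 - 3\right)^{2}\right) = 766 \left(- 4 \left(-3\right)^{2}\right) = 766 \left(\left(-4\right) 9\right) = 766 \left(-36\right) = -27576$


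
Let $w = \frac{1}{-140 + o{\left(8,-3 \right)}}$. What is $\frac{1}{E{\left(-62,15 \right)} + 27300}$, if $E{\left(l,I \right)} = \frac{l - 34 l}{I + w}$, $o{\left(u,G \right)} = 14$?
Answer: $\frac{1889}{51827496} \approx 3.6448 \cdot 10^{-5}$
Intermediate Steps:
$w = - \frac{1}{126}$ ($w = \frac{1}{-140 + 14} = \frac{1}{-126} = - \frac{1}{126} \approx -0.0079365$)
$E{\left(l,I \right)} = - \frac{33 l}{- \frac{1}{126} + I}$ ($E{\left(l,I \right)} = \frac{l - 34 l}{I - \frac{1}{126}} = \frac{\left(-33\right) l}{- \frac{1}{126} + I} = - \frac{33 l}{- \frac{1}{126} + I}$)
$\frac{1}{E{\left(-62,15 \right)} + 27300} = \frac{1}{\left(-4158\right) \left(-62\right) \frac{1}{-1 + 126 \cdot 15} + 27300} = \frac{1}{\left(-4158\right) \left(-62\right) \frac{1}{-1 + 1890} + 27300} = \frac{1}{\left(-4158\right) \left(-62\right) \frac{1}{1889} + 27300} = \frac{1}{\frac{257796}{1889} + 27300} = \frac{1}{\frac{51827496}{1889}} = \frac{1889}{51827496}$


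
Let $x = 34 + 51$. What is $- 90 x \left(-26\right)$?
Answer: $198900$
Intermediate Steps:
$x = 85$
$- 90 x \left(-26\right) = \left(-90\right) 85 \left(-26\right) = \left(-7650\right) \left(-26\right) = 198900$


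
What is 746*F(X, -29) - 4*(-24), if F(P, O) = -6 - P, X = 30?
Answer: -26760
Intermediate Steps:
746*F(X, -29) - 4*(-24) = 746*(-6 - 1*30) - 4*(-24) = 746*(-6 - 30) + 96 = 746*(-36) + 96 = -26856 + 96 = -26760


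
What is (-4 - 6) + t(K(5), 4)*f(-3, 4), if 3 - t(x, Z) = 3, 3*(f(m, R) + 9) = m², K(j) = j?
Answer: -10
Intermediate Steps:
f(m, R) = -9 + m²/3
t(x, Z) = 0 (t(x, Z) = 3 - 1*3 = 3 - 3 = 0)
(-4 - 6) + t(K(5), 4)*f(-3, 4) = (-4 - 6) + 0*(-9 + (⅓)*(-3)²) = -10 + 0*(-9 + (⅓)*9) = -10 + 0*(-9 + 3) = -10 + 0*(-6) = -10 + 0 = -10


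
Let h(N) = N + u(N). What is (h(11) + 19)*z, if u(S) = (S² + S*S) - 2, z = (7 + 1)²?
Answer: 17280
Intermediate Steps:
z = 64 (z = 8² = 64)
u(S) = -2 + 2*S² (u(S) = (S² + S²) - 2 = 2*S² - 2 = -2 + 2*S²)
h(N) = -2 + N + 2*N² (h(N) = N + (-2 + 2*N²) = -2 + N + 2*N²)
(h(11) + 19)*z = ((-2 + 11 + 2*11²) + 19)*64 = ((-2 + 11 + 2*121) + 19)*64 = ((-2 + 11 + 242) + 19)*64 = (251 + 19)*64 = 270*64 = 17280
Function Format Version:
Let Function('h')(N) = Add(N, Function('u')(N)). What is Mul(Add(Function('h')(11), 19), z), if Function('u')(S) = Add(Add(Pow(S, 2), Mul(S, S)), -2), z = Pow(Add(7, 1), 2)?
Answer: 17280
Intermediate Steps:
z = 64 (z = Pow(8, 2) = 64)
Function('u')(S) = Add(-2, Mul(2, Pow(S, 2))) (Function('u')(S) = Add(Add(Pow(S, 2), Pow(S, 2)), -2) = Add(Mul(2, Pow(S, 2)), -2) = Add(-2, Mul(2, Pow(S, 2))))
Function('h')(N) = Add(-2, N, Mul(2, Pow(N, 2))) (Function('h')(N) = Add(N, Add(-2, Mul(2, Pow(N, 2)))) = Add(-2, N, Mul(2, Pow(N, 2))))
Mul(Add(Function('h')(11), 19), z) = Mul(Add(Add(-2, 11, Mul(2, Pow(11, 2))), 19), 64) = Mul(Add(Add(-2, 11, Mul(2, 121)), 19), 64) = Mul(Add(Add(-2, 11, 242), 19), 64) = Mul(Add(251, 19), 64) = Mul(270, 64) = 17280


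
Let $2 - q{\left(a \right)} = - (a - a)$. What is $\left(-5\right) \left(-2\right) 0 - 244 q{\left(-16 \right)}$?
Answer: $-488$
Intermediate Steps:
$q{\left(a \right)} = 2$ ($q{\left(a \right)} = 2 - - (a - a) = 2 - \left(-1\right) 0 = 2 - 0 = 2 + 0 = 2$)
$\left(-5\right) \left(-2\right) 0 - 244 q{\left(-16 \right)} = \left(-5\right) \left(-2\right) 0 - 488 = 10 \cdot 0 - 488 = 0 - 488 = -488$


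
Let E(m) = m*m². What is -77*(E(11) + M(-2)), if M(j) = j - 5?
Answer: -101948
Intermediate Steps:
E(m) = m³
M(j) = -5 + j
-77*(E(11) + M(-2)) = -77*(11³ + (-5 - 2)) = -77*(1331 - 7) = -77*1324 = -101948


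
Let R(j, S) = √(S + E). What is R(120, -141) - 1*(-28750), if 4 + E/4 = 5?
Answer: 28750 + I*√137 ≈ 28750.0 + 11.705*I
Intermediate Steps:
E = 4 (E = -16 + 4*5 = -16 + 20 = 4)
R(j, S) = √(4 + S) (R(j, S) = √(S + 4) = √(4 + S))
R(120, -141) - 1*(-28750) = √(4 - 141) - 1*(-28750) = √(-137) + 28750 = I*√137 + 28750 = 28750 + I*√137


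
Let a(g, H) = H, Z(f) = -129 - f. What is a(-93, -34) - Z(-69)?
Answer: 26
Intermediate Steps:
a(-93, -34) - Z(-69) = -34 - (-129 - 1*(-69)) = -34 - (-129 + 69) = -34 - 1*(-60) = -34 + 60 = 26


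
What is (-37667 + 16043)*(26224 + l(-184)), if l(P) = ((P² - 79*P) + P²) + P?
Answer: -2341619712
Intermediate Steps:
l(P) = -78*P + 2*P² (l(P) = (-79*P + 2*P²) + P = -78*P + 2*P²)
(-37667 + 16043)*(26224 + l(-184)) = (-37667 + 16043)*(26224 + 2*(-184)*(-39 - 184)) = -21624*(26224 + 2*(-184)*(-223)) = -21624*(26224 + 82064) = -21624*108288 = -2341619712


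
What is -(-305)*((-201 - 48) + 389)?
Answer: 42700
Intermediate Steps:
-(-305)*((-201 - 48) + 389) = -(-305)*(-249 + 389) = -(-305)*140 = -1*(-42700) = 42700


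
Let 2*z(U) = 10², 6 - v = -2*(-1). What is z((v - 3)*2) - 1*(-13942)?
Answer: 13992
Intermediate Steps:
v = 4 (v = 6 - (-2)*(-1) = 6 - 1*2 = 6 - 2 = 4)
z(U) = 50 (z(U) = (½)*10² = (½)*100 = 50)
z((v - 3)*2) - 1*(-13942) = 50 - 1*(-13942) = 50 + 13942 = 13992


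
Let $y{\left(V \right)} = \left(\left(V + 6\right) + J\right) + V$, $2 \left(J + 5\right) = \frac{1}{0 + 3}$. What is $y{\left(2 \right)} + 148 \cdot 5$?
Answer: $\frac{4471}{6} \approx 745.17$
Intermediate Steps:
$J = - \frac{29}{6}$ ($J = -5 + \frac{1}{2 \left(0 + 3\right)} = -5 + \frac{1}{2 \cdot 3} = -5 + \frac{1}{2} \cdot \frac{1}{3} = -5 + \frac{1}{6} = - \frac{29}{6} \approx -4.8333$)
$y{\left(V \right)} = \frac{7}{6} + 2 V$ ($y{\left(V \right)} = \left(\left(V + 6\right) - \frac{29}{6}\right) + V = \left(\left(6 + V\right) - \frac{29}{6}\right) + V = \left(\frac{7}{6} + V\right) + V = \frac{7}{6} + 2 V$)
$y{\left(2 \right)} + 148 \cdot 5 = \left(\frac{7}{6} + 2 \cdot 2\right) + 148 \cdot 5 = \left(\frac{7}{6} + 4\right) + 740 = \frac{31}{6} + 740 = \frac{4471}{6}$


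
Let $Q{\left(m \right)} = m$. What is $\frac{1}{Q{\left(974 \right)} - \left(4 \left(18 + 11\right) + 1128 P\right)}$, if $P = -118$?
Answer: $\frac{1}{133962} \approx 7.4648 \cdot 10^{-6}$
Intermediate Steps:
$\frac{1}{Q{\left(974 \right)} - \left(4 \left(18 + 11\right) + 1128 P\right)} = \frac{1}{974 - \left(-133104 + 4 \left(18 + 11\right)\right)} = \frac{1}{974 + \left(\left(-4\right) 29 + 133104\right)} = \frac{1}{974 + \left(-116 + 133104\right)} = \frac{1}{974 + 132988} = \frac{1}{133962}$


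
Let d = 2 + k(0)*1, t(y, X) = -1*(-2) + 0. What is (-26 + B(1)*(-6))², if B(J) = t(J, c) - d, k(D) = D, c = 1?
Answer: 676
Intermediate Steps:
t(y, X) = 2 (t(y, X) = 2 + 0 = 2)
d = 2 (d = 2 + 0*1 = 2 + 0 = 2)
B(J) = 0 (B(J) = 2 - 1*2 = 2 - 2 = 0)
(-26 + B(1)*(-6))² = (-26 + 0*(-6))² = (-26 + 0)² = (-26)² = 676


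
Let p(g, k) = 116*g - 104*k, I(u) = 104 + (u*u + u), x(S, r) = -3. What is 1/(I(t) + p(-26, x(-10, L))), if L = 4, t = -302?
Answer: 1/88302 ≈ 1.1325e-5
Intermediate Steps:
I(u) = 104 + u + u² (I(u) = 104 + (u² + u) = 104 + (u + u²) = 104 + u + u²)
p(g, k) = -104*k + 116*g
1/(I(t) + p(-26, x(-10, L))) = 1/((104 - 302 + (-302)²) + (-104*(-3) + 116*(-26))) = 1/((104 - 302 + 91204) + (312 - 3016)) = 1/(91006 - 2704) = 1/88302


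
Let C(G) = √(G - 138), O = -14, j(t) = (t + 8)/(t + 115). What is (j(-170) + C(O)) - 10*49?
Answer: -26788/55 + 2*I*√38 ≈ -487.05 + 12.329*I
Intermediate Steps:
j(t) = (8 + t)/(115 + t)
C(G) = √(-138 + G)
(j(-170) + C(O)) - 10*49 = ((8 - 170)/(115 - 170) + √(-138 - 14)) - 10*49 = (-162/(-55) + √(-152)) - 490 = (-1/55*(-162) + 2*I*√38) - 490 = (162/55 + 2*I*√38) - 490 = -26788/55 + 2*I*√38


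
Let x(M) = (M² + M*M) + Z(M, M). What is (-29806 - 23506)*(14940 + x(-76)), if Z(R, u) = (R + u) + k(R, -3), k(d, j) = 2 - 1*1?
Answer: -1404291392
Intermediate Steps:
k(d, j) = 1 (k(d, j) = 2 - 1 = 1)
Z(R, u) = 1 + R + u (Z(R, u) = (R + u) + 1 = 1 + R + u)
x(M) = 1 + 2*M + 2*M² (x(M) = (M² + M*M) + (1 + M + M) = (M² + M²) + (1 + 2*M) = 2*M² + (1 + 2*M) = 1 + 2*M + 2*M²)
(-29806 - 23506)*(14940 + x(-76)) = (-29806 - 23506)*(14940 + (1 + 2*(-76) + 2*(-76)²)) = -53312*(14940 + (1 - 152 + 2*5776)) = -53312*(14940 + (1 - 152 + 11552)) = -53312*(14940 + 11401) = -53312*26341 = -1404291392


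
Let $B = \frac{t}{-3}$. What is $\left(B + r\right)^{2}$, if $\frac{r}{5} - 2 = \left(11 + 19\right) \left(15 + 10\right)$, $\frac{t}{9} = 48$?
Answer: $13075456$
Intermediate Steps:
$t = 432$ ($t = 9 \cdot 48 = 432$)
$B = -144$ ($B = \frac{432}{-3} = 432 \left(- \frac{1}{3}\right) = -144$)
$r = 3760$ ($r = 10 + 5 \left(11 + 19\right) \left(15 + 10\right) = 10 + 5 \cdot 30 \cdot 25 = 10 + 5 \cdot 750 = 10 + 3750 = 3760$)
$\left(B + r\right)^{2} = \left(-144 + 3760\right)^{2} = 3616^{2} = 13075456$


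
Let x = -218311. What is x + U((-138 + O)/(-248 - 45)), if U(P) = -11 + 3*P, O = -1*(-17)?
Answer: -63967983/293 ≈ -2.1832e+5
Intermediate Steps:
O = 17
x + U((-138 + O)/(-248 - 45)) = -218311 + (-11 + 3*((-138 + 17)/(-248 - 45))) = -218311 + (-11 + 3*(-121/(-293))) = -218311 + (-11 + 3*(-121*(-1/293))) = -218311 + (-11 + 3*(121/293)) = -218311 + (-11 + 363/293) = -218311 - 2860/293 = -63967983/293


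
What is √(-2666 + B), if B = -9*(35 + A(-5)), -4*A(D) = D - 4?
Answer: 49*I*√5/2 ≈ 54.784*I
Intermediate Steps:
A(D) = 1 - D/4 (A(D) = -(D - 4)/4 = -(-4 + D)/4 = 1 - D/4)
B = -1341/4 (B = -9*(35 + (1 - ¼*(-5))) = -9*(35 + (1 + 5/4)) = -9*(35 + 9/4) = -9*149/4 = -1341/4 ≈ -335.25)
√(-2666 + B) = √(-2666 - 1341/4) = √(-12005/4) = 49*I*√5/2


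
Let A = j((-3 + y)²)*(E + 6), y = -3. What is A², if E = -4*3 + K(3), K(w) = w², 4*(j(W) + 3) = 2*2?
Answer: 36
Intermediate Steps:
j(W) = -2 (j(W) = -3 + (2*2)/4 = -3 + (¼)*4 = -3 + 1 = -2)
E = -3 (E = -4*3 + 3² = -12 + 9 = -3)
A = -6 (A = -2*(-3 + 6) = -2*3 = -6)
A² = (-6)² = 36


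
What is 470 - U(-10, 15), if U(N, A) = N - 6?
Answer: 486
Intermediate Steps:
U(N, A) = -6 + N
470 - U(-10, 15) = 470 - (-6 - 10) = 470 - 1*(-16) = 470 + 16 = 486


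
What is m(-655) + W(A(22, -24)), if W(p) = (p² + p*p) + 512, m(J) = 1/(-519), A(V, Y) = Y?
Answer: 863615/519 ≈ 1664.0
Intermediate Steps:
m(J) = -1/519
W(p) = 512 + 2*p² (W(p) = (p² + p²) + 512 = 2*p² + 512 = 512 + 2*p²)
m(-655) + W(A(22, -24)) = -1/519 + (512 + 2*(-24)²) = -1/519 + (512 + 2*576) = -1/519 + (512 + 1152) = -1/519 + 1664 = 863615/519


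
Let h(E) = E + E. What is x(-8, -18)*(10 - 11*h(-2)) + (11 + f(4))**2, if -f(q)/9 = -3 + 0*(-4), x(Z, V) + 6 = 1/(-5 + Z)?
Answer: 14506/13 ≈ 1115.8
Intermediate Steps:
x(Z, V) = -6 + 1/(-5 + Z)
h(E) = 2*E
f(q) = 27 (f(q) = -9*(-3 + 0*(-4)) = -9*(-3 + 0) = -9*(-3) = 27)
x(-8, -18)*(10 - 11*h(-2)) + (11 + f(4))**2 = ((31 - 6*(-8))/(-5 - 8))*(10 - 22*(-2)) + (11 + 27)**2 = ((31 + 48)/(-13))*(10 - 11*(-4)) + 38**2 = (-1/13*79)*(10 + 44) + 1444 = -79/13*54 + 1444 = -4266/13 + 1444 = 14506/13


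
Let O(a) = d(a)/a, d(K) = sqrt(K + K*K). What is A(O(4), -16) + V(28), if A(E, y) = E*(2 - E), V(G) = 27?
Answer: 103/4 + sqrt(5) ≈ 27.986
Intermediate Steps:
d(K) = sqrt(K + K**2)
O(a) = sqrt(a*(1 + a))/a
A(O(4), -16) + V(28) = (sqrt(4*(1 + 4))/4)*(2 - sqrt(4*(1 + 4))/4) + 27 = (sqrt(4*5)/4)*(2 - sqrt(4*5)/4) + 27 = (sqrt(20)/4)*(2 - sqrt(20)/4) + 27 = ((2*sqrt(5))/4)*(2 - 2*sqrt(5)/4) + 27 = (sqrt(5)/2)*(2 - sqrt(5)/2) + 27 = sqrt(5)*(2 - sqrt(5)/2)/2 + 27 = 27 + sqrt(5)*(2 - sqrt(5)/2)/2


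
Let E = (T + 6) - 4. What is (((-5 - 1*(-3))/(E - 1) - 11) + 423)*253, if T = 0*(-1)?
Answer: 103730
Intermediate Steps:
T = 0
E = 2 (E = (0 + 6) - 4 = 6 - 4 = 2)
(((-5 - 1*(-3))/(E - 1) - 11) + 423)*253 = (((-5 - 1*(-3))/(2 - 1) - 11) + 423)*253 = (((-5 + 3)/1 - 11) + 423)*253 = ((1*(-2) - 11) + 423)*253 = ((-2 - 11) + 423)*253 = (-13 + 423)*253 = 410*253 = 103730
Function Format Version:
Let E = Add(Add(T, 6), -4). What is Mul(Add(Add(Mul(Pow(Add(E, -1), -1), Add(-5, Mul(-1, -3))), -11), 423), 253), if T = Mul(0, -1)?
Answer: 103730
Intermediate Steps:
T = 0
E = 2 (E = Add(Add(0, 6), -4) = Add(6, -4) = 2)
Mul(Add(Add(Mul(Pow(Add(E, -1), -1), Add(-5, Mul(-1, -3))), -11), 423), 253) = Mul(Add(Add(Mul(Pow(Add(2, -1), -1), Add(-5, Mul(-1, -3))), -11), 423), 253) = Mul(Add(Add(Mul(Pow(1, -1), Add(-5, 3)), -11), 423), 253) = Mul(Add(Add(Mul(1, -2), -11), 423), 253) = Mul(Add(Add(-2, -11), 423), 253) = Mul(Add(-13, 423), 253) = Mul(410, 253) = 103730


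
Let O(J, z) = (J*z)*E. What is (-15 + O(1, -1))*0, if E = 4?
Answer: 0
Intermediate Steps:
O(J, z) = 4*J*z (O(J, z) = (J*z)*4 = 4*J*z)
(-15 + O(1, -1))*0 = (-15 + 4*1*(-1))*0 = (-15 - 4)*0 = -19*0 = 0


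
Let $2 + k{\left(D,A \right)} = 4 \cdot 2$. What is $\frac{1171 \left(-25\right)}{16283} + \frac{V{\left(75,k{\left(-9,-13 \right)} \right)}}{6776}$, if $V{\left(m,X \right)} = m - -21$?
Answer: $- \frac{24600529}{13791701} \approx -1.7837$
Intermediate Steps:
$k{\left(D,A \right)} = 6$ ($k{\left(D,A \right)} = -2 + 4 \cdot 2 = -2 + 8 = 6$)
$V{\left(m,X \right)} = 21 + m$ ($V{\left(m,X \right)} = m + 21 = 21 + m$)
$\frac{1171 \left(-25\right)}{16283} + \frac{V{\left(75,k{\left(-9,-13 \right)} \right)}}{6776} = \frac{1171 \left(-25\right)}{16283} + \frac{21 + 75}{6776} = \left(-29275\right) \frac{1}{16283} + 96 \cdot \frac{1}{6776} = - \frac{29275}{16283} + \frac{12}{847} = - \frac{24600529}{13791701}$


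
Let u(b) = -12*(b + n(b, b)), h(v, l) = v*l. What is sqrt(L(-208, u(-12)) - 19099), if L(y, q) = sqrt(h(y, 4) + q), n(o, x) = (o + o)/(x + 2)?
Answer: sqrt(-477475 + 80*I*sqrt(70))/5 ≈ 0.096864 + 138.2*I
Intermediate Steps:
n(o, x) = 2*o/(2 + x) (n(o, x) = (2*o)/(2 + x) = 2*o/(2 + x))
h(v, l) = l*v
u(b) = -12*b - 24*b/(2 + b) (u(b) = -12*(b + 2*b/(2 + b)) = -12*b - 24*b/(2 + b))
L(y, q) = sqrt(q + 4*y) (L(y, q) = sqrt(4*y + q) = sqrt(q + 4*y))
sqrt(L(-208, u(-12)) - 19099) = sqrt(sqrt(12*(-12)*(-4 - 1*(-12))/(2 - 12) + 4*(-208)) - 19099) = sqrt(sqrt(12*(-12)*(-4 + 12)/(-10) - 832) - 19099) = sqrt(sqrt(12*(-12)*(-1/10)*8 - 832) - 19099) = sqrt(sqrt(576/5 - 832) - 19099) = sqrt(sqrt(-3584/5) - 19099) = sqrt(16*I*sqrt(70)/5 - 19099) = sqrt(-19099 + 16*I*sqrt(70)/5)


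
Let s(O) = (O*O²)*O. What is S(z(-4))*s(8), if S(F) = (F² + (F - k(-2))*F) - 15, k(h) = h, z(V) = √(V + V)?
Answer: -126976 + 16384*I*√2 ≈ -1.2698e+5 + 23170.0*I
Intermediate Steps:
z(V) = √2*√V (z(V) = √(2*V) = √2*√V)
s(O) = O⁴ (s(O) = O³*O = O⁴)
S(F) = -15 + F² + F*(2 + F) (S(F) = (F² + (F - 1*(-2))*F) - 15 = (F² + (F + 2)*F) - 15 = (F² + (2 + F)*F) - 15 = (F² + F*(2 + F)) - 15 = -15 + F² + F*(2 + F))
S(z(-4))*s(8) = (-15 + 2*(√2*√(-4)) + 2*(√2*√(-4))²)*8⁴ = (-15 + 2*(√2*(2*I)) + 2*(√2*(2*I))²)*4096 = (-15 + 2*(2*I*√2) + 2*(2*I*√2)²)*4096 = (-15 + 4*I*√2 + 2*(-8))*4096 = (-15 + 4*I*√2 - 16)*4096 = (-31 + 4*I*√2)*4096 = -126976 + 16384*I*√2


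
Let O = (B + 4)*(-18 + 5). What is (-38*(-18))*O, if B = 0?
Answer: -35568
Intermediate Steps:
O = -52 (O = (0 + 4)*(-18 + 5) = 4*(-13) = -52)
(-38*(-18))*O = -38*(-18)*(-52) = 684*(-52) = -35568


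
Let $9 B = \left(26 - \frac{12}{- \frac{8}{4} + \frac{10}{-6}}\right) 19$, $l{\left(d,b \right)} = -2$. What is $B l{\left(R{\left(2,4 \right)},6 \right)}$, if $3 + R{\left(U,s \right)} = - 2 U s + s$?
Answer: $- \frac{12236}{99} \approx -123.6$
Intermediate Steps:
$R{\left(U,s \right)} = -3 + s - 2 U s$ ($R{\left(U,s \right)} = -3 + \left(- 2 U s + s\right) = -3 - \left(- s + 2 U s\right) = -3 + s - 2 U s$)
$B = \frac{6118}{99}$ ($B = \frac{\left(26 - \frac{12}{- \frac{8}{4} + \frac{10}{-6}}\right) 19}{9} = \frac{\left(26 - \frac{12}{\left(-8\right) \frac{1}{4} + 10 \left(- \frac{1}{6}\right)}\right) 19}{9} = \frac{\left(26 - \frac{12}{-2 - \frac{5}{3}}\right) 19}{9} = \frac{\left(26 - \frac{12}{- \frac{11}{3}}\right) 19}{9} = \frac{\left(26 - - \frac{36}{11}\right) 19}{9} = \frac{\left(26 + \frac{36}{11}\right) 19}{9} = \frac{\frac{322}{11} \cdot 19}{9} = \frac{1}{9} \cdot \frac{6118}{11} = \frac{6118}{99} \approx 61.798$)
$B l{\left(R{\left(2,4 \right)},6 \right)} = \frac{6118}{99} \left(-2\right) = - \frac{12236}{99}$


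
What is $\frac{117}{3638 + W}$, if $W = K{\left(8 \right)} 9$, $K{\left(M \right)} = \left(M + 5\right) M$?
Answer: $\frac{117}{4574} \approx 0.025579$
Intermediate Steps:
$K{\left(M \right)} = M \left(5 + M\right)$ ($K{\left(M \right)} = \left(5 + M\right) M = M \left(5 + M\right)$)
$W = 936$ ($W = 8 \left(5 + 8\right) 9 = 8 \cdot 13 \cdot 9 = 104 \cdot 9 = 936$)
$\frac{117}{3638 + W} = \frac{117}{3638 + 936} = \frac{117}{4574}$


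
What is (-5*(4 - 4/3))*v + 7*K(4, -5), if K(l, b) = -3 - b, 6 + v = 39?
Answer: -426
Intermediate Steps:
v = 33 (v = -6 + 39 = 33)
(-5*(4 - 4/3))*v + 7*K(4, -5) = -5*(4 - 4/3)*33 + 7*(-3 - 1*(-5)) = -5*(4 - 4*⅓)*33 + 7*(-3 + 5) = -5*(4 - 4/3)*33 + 7*2 = -5*8/3*33 + 14 = -40/3*33 + 14 = -440 + 14 = -426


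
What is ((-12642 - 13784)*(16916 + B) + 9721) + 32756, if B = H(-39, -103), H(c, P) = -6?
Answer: -446821183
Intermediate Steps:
B = -6
((-12642 - 13784)*(16916 + B) + 9721) + 32756 = ((-12642 - 13784)*(16916 - 6) + 9721) + 32756 = (-26426*16910 + 9721) + 32756 = (-446863660 + 9721) + 32756 = -446853939 + 32756 = -446821183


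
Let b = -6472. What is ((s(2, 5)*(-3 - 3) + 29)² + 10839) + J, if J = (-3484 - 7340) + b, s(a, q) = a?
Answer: -6168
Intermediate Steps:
J = -17296 (J = (-3484 - 7340) - 6472 = -10824 - 6472 = -17296)
((s(2, 5)*(-3 - 3) + 29)² + 10839) + J = ((2*(-3 - 3) + 29)² + 10839) - 17296 = ((2*(-6) + 29)² + 10839) - 17296 = ((-12 + 29)² + 10839) - 17296 = (17² + 10839) - 17296 = (289 + 10839) - 17296 = 11128 - 17296 = -6168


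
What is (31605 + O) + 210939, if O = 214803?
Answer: 457347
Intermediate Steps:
(31605 + O) + 210939 = (31605 + 214803) + 210939 = 246408 + 210939 = 457347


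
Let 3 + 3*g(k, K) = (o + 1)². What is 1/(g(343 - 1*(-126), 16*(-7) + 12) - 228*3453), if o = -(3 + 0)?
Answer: -3/2361851 ≈ -1.2702e-6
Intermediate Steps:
o = -3 (o = -1*3 = -3)
g(k, K) = ⅓ (g(k, K) = -1 + (-3 + 1)²/3 = -1 + (⅓)*(-2)² = -1 + (⅓)*4 = -1 + 4/3 = ⅓)
1/(g(343 - 1*(-126), 16*(-7) + 12) - 228*3453) = 1/(⅓ - 228*3453) = 1/(⅓ - 787284) = 1/(-2361851/3) = -3/2361851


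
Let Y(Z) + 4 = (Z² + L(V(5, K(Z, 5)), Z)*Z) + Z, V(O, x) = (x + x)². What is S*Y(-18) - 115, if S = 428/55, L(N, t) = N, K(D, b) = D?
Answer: -9861453/55 ≈ -1.7930e+5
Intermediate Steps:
V(O, x) = 4*x² (V(O, x) = (2*x)² = 4*x²)
Y(Z) = -4 + Z + Z² + 4*Z³ (Y(Z) = -4 + ((Z² + (4*Z²)*Z) + Z) = -4 + ((Z² + 4*Z³) + Z) = -4 + (Z + Z² + 4*Z³) = -4 + Z + Z² + 4*Z³)
S = 428/55 (S = 428*(1/55) = 428/55 ≈ 7.7818)
S*Y(-18) - 115 = 428*(-4 - 18 + (-18)² + 4*(-18)³)/55 - 115 = 428*(-4 - 18 + 324 + 4*(-5832))/55 - 115 = 428*(-4 - 18 + 324 - 23328)/55 - 115 = (428/55)*(-23026) - 115 = -9855128/55 - 115 = -9861453/55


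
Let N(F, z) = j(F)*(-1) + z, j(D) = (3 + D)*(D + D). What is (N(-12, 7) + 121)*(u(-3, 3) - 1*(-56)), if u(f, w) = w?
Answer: -5192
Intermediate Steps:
j(D) = 2*D*(3 + D) (j(D) = (3 + D)*(2*D) = 2*D*(3 + D))
N(F, z) = z - 2*F*(3 + F) (N(F, z) = (2*F*(3 + F))*(-1) + z = -2*F*(3 + F) + z = z - 2*F*(3 + F))
(N(-12, 7) + 121)*(u(-3, 3) - 1*(-56)) = ((7 - 2*(-12)*(3 - 12)) + 121)*(3 - 1*(-56)) = ((7 - 2*(-12)*(-9)) + 121)*(3 + 56) = ((7 - 216) + 121)*59 = (-209 + 121)*59 = -88*59 = -5192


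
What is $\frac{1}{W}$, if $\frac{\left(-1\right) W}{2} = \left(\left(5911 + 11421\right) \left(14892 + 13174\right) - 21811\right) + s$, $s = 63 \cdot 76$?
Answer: $- \frac{1}{972845778} \approx -1.0279 \cdot 10^{-9}$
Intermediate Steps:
$s = 4788$
$W = -972845778$ ($W = - 2 \left(\left(\left(5911 + 11421\right) \left(14892 + 13174\right) - 21811\right) + 4788\right) = - 2 \left(\left(17332 \cdot 28066 - 21811\right) + 4788\right) = - 2 \left(\left(486439912 - 21811\right) + 4788\right) = - 2 \left(486418101 + 4788\right) = \left(-2\right) 486422889 = -972845778$)
$\frac{1}{W} = \frac{1}{-972845778} = - \frac{1}{972845778}$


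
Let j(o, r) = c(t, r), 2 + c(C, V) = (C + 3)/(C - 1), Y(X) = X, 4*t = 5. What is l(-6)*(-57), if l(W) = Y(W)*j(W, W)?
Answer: 5130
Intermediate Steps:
t = 5/4 (t = (¼)*5 = 5/4 ≈ 1.2500)
c(C, V) = -2 + (3 + C)/(-1 + C) (c(C, V) = -2 + (C + 3)/(C - 1) = -2 + (3 + C)/(-1 + C))
j(o, r) = 15 (j(o, r) = (5 - 1*5/4)/(-1 + 5/4) = (5 - 5/4)/(¼) = 4*(15/4) = 15)
l(W) = 15*W (l(W) = W*15 = 15*W)
l(-6)*(-57) = (15*(-6))*(-57) = -90*(-57) = 5130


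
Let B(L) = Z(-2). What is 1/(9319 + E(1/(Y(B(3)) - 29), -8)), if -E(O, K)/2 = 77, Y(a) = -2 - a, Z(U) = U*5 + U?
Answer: 1/9165 ≈ 0.00010911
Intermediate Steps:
Z(U) = 6*U (Z(U) = 5*U + U = 6*U)
B(L) = -12 (B(L) = 6*(-2) = -12)
E(O, K) = -154 (E(O, K) = -2*77 = -154)
1/(9319 + E(1/(Y(B(3)) - 29), -8)) = 1/(9319 - 154) = 1/9165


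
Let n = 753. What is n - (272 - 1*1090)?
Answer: 1571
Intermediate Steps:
n - (272 - 1*1090) = 753 - (272 - 1*1090) = 753 - (272 - 1090) = 753 - 1*(-818) = 753 + 818 = 1571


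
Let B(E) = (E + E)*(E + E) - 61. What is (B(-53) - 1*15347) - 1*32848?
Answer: -37020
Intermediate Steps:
B(E) = -61 + 4*E**2 (B(E) = (2*E)*(2*E) - 61 = 4*E**2 - 61 = -61 + 4*E**2)
(B(-53) - 1*15347) - 1*32848 = ((-61 + 4*(-53)**2) - 1*15347) - 1*32848 = ((-61 + 4*2809) - 15347) - 32848 = ((-61 + 11236) - 15347) - 32848 = (11175 - 15347) - 32848 = -4172 - 32848 = -37020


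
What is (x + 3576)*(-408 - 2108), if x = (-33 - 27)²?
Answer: -18054816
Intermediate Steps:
x = 3600 (x = (-60)² = 3600)
(x + 3576)*(-408 - 2108) = (3600 + 3576)*(-408 - 2108) = 7176*(-2516) = -18054816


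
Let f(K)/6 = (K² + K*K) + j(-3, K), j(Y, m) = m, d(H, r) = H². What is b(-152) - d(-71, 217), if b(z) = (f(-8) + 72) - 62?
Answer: -4311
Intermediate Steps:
f(K) = 6*K + 12*K² (f(K) = 6*((K² + K*K) + K) = 6*((K² + K²) + K) = 6*(2*K² + K) = 6*(K + 2*K²) = 6*K + 12*K²)
b(z) = 730 (b(z) = (6*(-8)*(1 + 2*(-8)) + 72) - 62 = (6*(-8)*(1 - 16) + 72) - 62 = (6*(-8)*(-15) + 72) - 62 = (720 + 72) - 62 = 792 - 62 = 730)
b(-152) - d(-71, 217) = 730 - 1*(-71)² = 730 - 1*5041 = 730 - 5041 = -4311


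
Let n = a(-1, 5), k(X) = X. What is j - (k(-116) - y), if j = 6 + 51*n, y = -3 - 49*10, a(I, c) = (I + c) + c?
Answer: 88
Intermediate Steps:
a(I, c) = I + 2*c
n = 9 (n = -1 + 2*5 = -1 + 10 = 9)
y = -493 (y = -3 - 490 = -493)
j = 465 (j = 6 + 51*9 = 6 + 459 = 465)
j - (k(-116) - y) = 465 - (-116 - 1*(-493)) = 465 - (-116 + 493) = 465 - 1*377 = 465 - 377 = 88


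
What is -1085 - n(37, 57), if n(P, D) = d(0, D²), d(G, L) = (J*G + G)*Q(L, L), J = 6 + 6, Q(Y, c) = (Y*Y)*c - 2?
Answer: -1085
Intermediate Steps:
Q(Y, c) = -2 + c*Y² (Q(Y, c) = Y²*c - 2 = c*Y² - 2 = -2 + c*Y²)
J = 12
d(G, L) = 13*G*(-2 + L³) (d(G, L) = (12*G + G)*(-2 + L*L²) = (13*G)*(-2 + L³) = 13*G*(-2 + L³))
n(P, D) = 0 (n(P, D) = 13*0*(-2 + (D²)³) = 13*0*(-2 + D⁶) = 0)
-1085 - n(37, 57) = -1085 - 1*0 = -1085 + 0 = -1085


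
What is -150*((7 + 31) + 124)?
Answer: -24300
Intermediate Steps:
-150*((7 + 31) + 124) = -150*(38 + 124) = -150*162 = -24300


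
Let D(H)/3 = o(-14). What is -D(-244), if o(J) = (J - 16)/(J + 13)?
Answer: -90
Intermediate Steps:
o(J) = (-16 + J)/(13 + J)
D(H) = 90 (D(H) = 3*((-16 - 14)/(13 - 14)) = 3*(-30/(-1)) = 3*(-1*(-30)) = 3*30 = 90)
-D(-244) = -1*90 = -90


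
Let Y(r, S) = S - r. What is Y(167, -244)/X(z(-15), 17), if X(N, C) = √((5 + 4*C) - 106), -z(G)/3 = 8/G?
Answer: 137*I*√33/11 ≈ 71.546*I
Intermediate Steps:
z(G) = -24/G
X(N, C) = √(-101 + 4*C)
Y(167, -244)/X(z(-15), 17) = (-244 - 1*167)/(√(-101 + 4*17)) = (-244 - 167)/(√(-101 + 68)) = -411*(-I*√33/33) = -(-137)*I*√33/11 = 137*I*√33/11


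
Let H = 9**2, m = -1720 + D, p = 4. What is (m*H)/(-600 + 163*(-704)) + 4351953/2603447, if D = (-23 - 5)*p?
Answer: 111042148710/37539102293 ≈ 2.9580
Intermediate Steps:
D = -112 (D = (-23 - 5)*4 = -28*4 = -112)
m = -1832 (m = -1720 - 112 = -1832)
H = 81
(m*H)/(-600 + 163*(-704)) + 4351953/2603447 = (-1832*81)/(-600 + 163*(-704)) + 4351953/2603447 = -148392/(-600 - 114752) + 4351953*(1/2603447) = -148392/(-115352) + 4351953/2603447 = -148392*(-1/115352) + 4351953/2603447 = 18549/14419 + 4351953/2603447 = 111042148710/37539102293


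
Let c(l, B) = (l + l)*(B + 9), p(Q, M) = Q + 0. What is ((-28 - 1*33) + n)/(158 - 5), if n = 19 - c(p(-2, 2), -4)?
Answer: -22/153 ≈ -0.14379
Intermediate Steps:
p(Q, M) = Q
c(l, B) = 2*l*(9 + B) (c(l, B) = (2*l)*(9 + B) = 2*l*(9 + B))
n = 39 (n = 19 - 2*(-2)*(9 - 4) = 19 - 2*(-2)*5 = 19 - 1*(-20) = 19 + 20 = 39)
((-28 - 1*33) + n)/(158 - 5) = ((-28 - 1*33) + 39)/(158 - 5) = ((-28 - 33) + 39)/153 = (-61 + 39)/153 = (1/153)*(-22) = -22/153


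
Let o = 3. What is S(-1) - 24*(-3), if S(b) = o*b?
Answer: 69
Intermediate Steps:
S(b) = 3*b
S(-1) - 24*(-3) = 3*(-1) - 24*(-3) = -3 + 72 = 69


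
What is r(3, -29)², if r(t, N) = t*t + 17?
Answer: 676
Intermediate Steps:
r(t, N) = 17 + t² (r(t, N) = t² + 17 = 17 + t²)
r(3, -29)² = (17 + 3²)² = (17 + 9)² = 26² = 676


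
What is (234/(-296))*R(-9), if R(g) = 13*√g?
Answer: -4563*I/148 ≈ -30.831*I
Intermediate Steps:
(234/(-296))*R(-9) = (234/(-296))*(13*√(-9)) = (234*(-1/296))*(13*(3*I)) = -4563*I/148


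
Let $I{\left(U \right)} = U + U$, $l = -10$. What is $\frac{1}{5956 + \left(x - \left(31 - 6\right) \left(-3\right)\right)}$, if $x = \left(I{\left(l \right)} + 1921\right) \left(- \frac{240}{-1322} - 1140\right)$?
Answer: $- \frac{661}{1428264929} \approx -4.628 \cdot 10^{-7}$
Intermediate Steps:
$I{\left(U \right)} = 2 U$
$x = - \frac{1432251420}{661}$ ($x = \left(2 \left(-10\right) + 1921\right) \left(- \frac{240}{-1322} - 1140\right) = \left(-20 + 1921\right) \left(\left(-240\right) \left(- \frac{1}{1322}\right) - 1140\right) = 1901 \left(\frac{120}{661} - 1140\right) = 1901 \left(- \frac{753420}{661}\right) = - \frac{1432251420}{661} \approx -2.1668 \cdot 10^{6}$)
$\frac{1}{5956 + \left(x - \left(31 - 6\right) \left(-3\right)\right)} = \frac{1}{5956 - \left(\frac{1432251420}{661} + \left(31 - 6\right) \left(-3\right)\right)} = \frac{1}{5956 - \left(\frac{1432251420}{661} + 25 \left(-3\right)\right)} = \frac{1}{5956 - \frac{1432201845}{661}} = \frac{1}{- \frac{1428264929}{661}} = - \frac{661}{1428264929}$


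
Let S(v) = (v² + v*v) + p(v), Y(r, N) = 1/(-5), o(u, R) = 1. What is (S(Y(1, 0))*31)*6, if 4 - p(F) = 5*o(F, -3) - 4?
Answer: 14322/25 ≈ 572.88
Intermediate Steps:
Y(r, N) = -⅕
p(F) = 3 (p(F) = 4 - (5*1 - 4) = 4 - (5 - 4) = 4 - 1*1 = 4 - 1 = 3)
S(v) = 3 + 2*v² (S(v) = (v² + v*v) + 3 = (v² + v²) + 3 = 2*v² + 3 = 3 + 2*v²)
(S(Y(1, 0))*31)*6 = ((3 + 2*(-⅕)²)*31)*6 = ((3 + 2*(1/25))*31)*6 = ((3 + 2/25)*31)*6 = ((77/25)*31)*6 = (2387/25)*6 = 14322/25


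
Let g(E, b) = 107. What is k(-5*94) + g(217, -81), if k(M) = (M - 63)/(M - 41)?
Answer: 55210/511 ≈ 108.04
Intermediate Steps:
k(M) = (-63 + M)/(-41 + M)
k(-5*94) + g(217, -81) = (-63 - 5*94)/(-41 - 5*94) + 107 = (-63 - 470)/(-41 - 470) + 107 = -533/(-511) + 107 = -1/511*(-533) + 107 = 533/511 + 107 = 55210/511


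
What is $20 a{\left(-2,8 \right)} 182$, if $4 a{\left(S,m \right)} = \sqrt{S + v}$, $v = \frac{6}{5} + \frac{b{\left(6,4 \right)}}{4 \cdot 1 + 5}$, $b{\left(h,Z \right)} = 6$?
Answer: $\frac{182 i \sqrt{30}}{3} \approx 332.29 i$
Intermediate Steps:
$v = \frac{28}{15}$ ($v = \frac{6}{5} + \frac{6}{4 \cdot 1 + 5} = 6 \cdot \frac{1}{5} + \frac{6}{4 + 5} = \frac{6}{5} + \frac{6}{9} = \frac{6}{5} + 6 \cdot \frac{1}{9} = \frac{6}{5} + \frac{2}{3} = \frac{28}{15} \approx 1.8667$)
$a{\left(S,m \right)} = \frac{\sqrt{\frac{28}{15} + S}}{4}$ ($a{\left(S,m \right)} = \frac{\sqrt{S + \frac{28}{15}}}{4} = \frac{\sqrt{\frac{28}{15} + S}}{4}$)
$20 a{\left(-2,8 \right)} 182 = 20 \frac{\sqrt{420 + 225 \left(-2\right)}}{60} \cdot 182 = 20 \frac{\sqrt{420 - 450}}{60} \cdot 182 = 20 \frac{\sqrt{-30}}{60} \cdot 182 = 20 \frac{i \sqrt{30}}{60} \cdot 182 = \frac{i \sqrt{30}}{3} \cdot 182 = \frac{182 i \sqrt{30}}{3}$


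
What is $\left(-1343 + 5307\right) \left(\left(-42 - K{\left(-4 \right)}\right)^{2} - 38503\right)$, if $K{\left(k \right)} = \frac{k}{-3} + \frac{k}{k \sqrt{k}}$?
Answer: $- \frac{1306650347}{9} - \frac{515320 i}{3} \approx -1.4518 \cdot 10^{8} - 1.7177 \cdot 10^{5} i$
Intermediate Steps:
$K{\left(k \right)} = \frac{1}{\sqrt{k}} - \frac{k}{3}$ ($K{\left(k \right)} = k \left(- \frac{1}{3}\right) + \frac{k}{k^{\frac{3}{2}}} = - \frac{k}{3} + \frac{k}{k^{\frac{3}{2}}} = - \frac{k}{3} + \frac{1}{\sqrt{k}} = \frac{1}{\sqrt{k}} - \frac{k}{3}$)
$\left(-1343 + 5307\right) \left(\left(-42 - K{\left(-4 \right)}\right)^{2} - 38503\right) = \left(-1343 + 5307\right) \left(\left(-42 - \left(\frac{1}{\sqrt{-4}} - - \frac{4}{3}\right)\right)^{2} - 38503\right) = 3964 \left(\left(-42 - \left(- \frac{i}{2} + \frac{4}{3}\right)\right)^{2} - 38503\right) = 3964 \left(\left(-42 - \left(\frac{4}{3} - \frac{i}{2}\right)\right)^{2} - 38503\right) = 3964 \left(\left(- \frac{130}{3} + \frac{i}{2}\right)^{2} - 38503\right) = 3964 \left(-38503 + \left(- \frac{130}{3} + \frac{i}{2}\right)^{2}\right) = -152625892 + 3964 \left(- \frac{130}{3} + \frac{i}{2}\right)^{2}$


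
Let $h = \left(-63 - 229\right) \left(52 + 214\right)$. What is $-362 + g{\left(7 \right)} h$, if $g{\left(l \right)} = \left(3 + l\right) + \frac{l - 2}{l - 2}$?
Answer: $-854754$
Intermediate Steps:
$h = -77672$ ($h = \left(-292\right) 266 = -77672$)
$g{\left(l \right)} = 4 + l$ ($g{\left(l \right)} = \left(3 + l\right) + \frac{-2 + l}{-2 + l} = \left(3 + l\right) + 1 = 4 + l$)
$-362 + g{\left(7 \right)} h = -362 + \left(4 + 7\right) \left(-77672\right) = -362 + 11 \left(-77672\right) = -362 - 854392 = -854754$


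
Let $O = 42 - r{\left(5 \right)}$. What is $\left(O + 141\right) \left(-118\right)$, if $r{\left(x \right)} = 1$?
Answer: $-21476$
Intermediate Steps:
$O = 41$ ($O = 42 - 1 = 41$)
$\left(O + 141\right) \left(-118\right) = \left(41 + 141\right) \left(-118\right) = 182 \left(-118\right) = -21476$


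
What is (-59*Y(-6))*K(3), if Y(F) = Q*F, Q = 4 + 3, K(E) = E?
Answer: 7434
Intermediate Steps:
Q = 7
Y(F) = 7*F
(-59*Y(-6))*K(3) = -413*(-6)*3 = -59*(-42)*3 = 2478*3 = 7434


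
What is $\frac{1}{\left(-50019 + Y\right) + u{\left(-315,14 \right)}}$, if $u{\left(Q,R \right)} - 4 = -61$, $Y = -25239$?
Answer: $- \frac{1}{75315} \approx -1.3278 \cdot 10^{-5}$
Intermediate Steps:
$u{\left(Q,R \right)} = -57$ ($u{\left(Q,R \right)} = 4 - 61 = -57$)
$\frac{1}{\left(-50019 + Y\right) + u{\left(-315,14 \right)}} = \frac{1}{\left(-50019 - 25239\right) - 57} = \frac{1}{-75258 - 57} = \frac{1}{-75315} = - \frac{1}{75315}$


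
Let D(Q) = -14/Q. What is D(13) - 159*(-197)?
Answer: 407185/13 ≈ 31322.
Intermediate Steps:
D(13) - 159*(-197) = -14/13 - 159*(-197) = -14*1/13 + 31323 = -14/13 + 31323 = 407185/13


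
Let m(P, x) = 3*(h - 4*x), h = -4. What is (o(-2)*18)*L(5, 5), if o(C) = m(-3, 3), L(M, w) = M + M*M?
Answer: -25920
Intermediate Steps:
m(P, x) = -12 - 12*x (m(P, x) = 3*(-4 - 4*x) = -12 - 12*x)
L(M, w) = M + M²
o(C) = -48 (o(C) = -12 - 12*3 = -12 - 36 = -48)
(o(-2)*18)*L(5, 5) = (-48*18)*(5*(1 + 5)) = -4320*6 = -864*30 = -25920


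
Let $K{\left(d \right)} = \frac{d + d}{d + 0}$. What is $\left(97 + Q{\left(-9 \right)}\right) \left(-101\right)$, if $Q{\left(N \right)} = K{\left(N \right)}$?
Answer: $-9999$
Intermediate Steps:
$K{\left(d \right)} = 2$ ($K{\left(d \right)} = \frac{2 d}{d} = 2$)
$Q{\left(N \right)} = 2$
$\left(97 + Q{\left(-9 \right)}\right) \left(-101\right) = \left(97 + 2\right) \left(-101\right) = 99 \left(-101\right) = -9999$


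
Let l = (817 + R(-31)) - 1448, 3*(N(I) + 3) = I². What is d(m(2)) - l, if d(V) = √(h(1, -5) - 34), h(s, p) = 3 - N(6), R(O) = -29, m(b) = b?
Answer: 660 + 2*I*√10 ≈ 660.0 + 6.3246*I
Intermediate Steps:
N(I) = -3 + I²/3
h(s, p) = -6 (h(s, p) = 3 - (-3 + (⅓)*6²) = 3 - (-3 + (⅓)*36) = 3 - (-3 + 12) = 3 - 1*9 = 3 - 9 = -6)
l = -660 (l = (817 - 29) - 1448 = 788 - 1448 = -660)
d(V) = 2*I*√10 (d(V) = √(-6 - 34) = √(-40) = 2*I*√10)
d(m(2)) - l = 2*I*√10 - 1*(-660) = 2*I*√10 + 660 = 660 + 2*I*√10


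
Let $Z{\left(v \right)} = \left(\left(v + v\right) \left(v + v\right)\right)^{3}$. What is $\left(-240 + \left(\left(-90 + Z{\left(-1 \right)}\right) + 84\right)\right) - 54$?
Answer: $-236$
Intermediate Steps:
$Z{\left(v \right)} = 64 v^{6}$ ($Z{\left(v \right)} = \left(2 v 2 v\right)^{3} = \left(4 v^{2}\right)^{3} = 64 v^{6}$)
$\left(-240 + \left(\left(-90 + Z{\left(-1 \right)}\right) + 84\right)\right) - 54 = \left(-240 + \left(\left(-90 + 64 \left(-1\right)^{6}\right) + 84\right)\right) - 54 = \left(-240 + \left(\left(-90 + 64 \cdot 1\right) + 84\right)\right) - 54 = \left(-240 + \left(\left(-90 + 64\right) + 84\right)\right) - 54 = \left(-240 + \left(-26 + 84\right)\right) - 54 = \left(-240 + 58\right) - 54 = -182 - 54 = -236$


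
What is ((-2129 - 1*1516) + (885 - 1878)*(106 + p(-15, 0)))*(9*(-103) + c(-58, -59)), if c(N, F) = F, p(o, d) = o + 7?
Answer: 99545574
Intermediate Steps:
p(o, d) = 7 + o
((-2129 - 1*1516) + (885 - 1878)*(106 + p(-15, 0)))*(9*(-103) + c(-58, -59)) = ((-2129 - 1*1516) + (885 - 1878)*(106 + (7 - 15)))*(9*(-103) - 59) = ((-2129 - 1516) - 993*(106 - 8))*(-927 - 59) = (-3645 - 993*98)*(-986) = (-3645 - 97314)*(-986) = -100959*(-986) = 99545574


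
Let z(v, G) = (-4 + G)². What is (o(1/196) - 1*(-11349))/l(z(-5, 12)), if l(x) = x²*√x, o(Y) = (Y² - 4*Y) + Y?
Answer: 435982597/1258815488 ≈ 0.34634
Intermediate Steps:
o(Y) = Y² - 3*Y
l(x) = x^(5/2)
(o(1/196) - 1*(-11349))/l(z(-5, 12)) = ((-3 + 1/196)/196 - 1*(-11349))/(((-4 + 12)²)^(5/2)) = ((-3 + 1/196)/196 + 11349)/((8²)^(5/2)) = ((1/196)*(-587/196) + 11349)/(64^(5/2)) = (-587/38416 + 11349)/32768 = (435982597/38416)*(1/32768) = 435982597/1258815488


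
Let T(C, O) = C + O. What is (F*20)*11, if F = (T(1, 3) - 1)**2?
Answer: 1980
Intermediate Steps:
F = 9 (F = ((1 + 3) - 1)**2 = (4 - 1)**2 = 3**2 = 9)
(F*20)*11 = (9*20)*11 = 180*11 = 1980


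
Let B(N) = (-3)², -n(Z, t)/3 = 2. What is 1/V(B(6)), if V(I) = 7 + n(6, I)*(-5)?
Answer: 1/37 ≈ 0.027027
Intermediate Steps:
n(Z, t) = -6 (n(Z, t) = -3*2 = -6)
B(N) = 9
V(I) = 37 (V(I) = 7 - 6*(-5) = 7 + 30 = 37)
1/V(B(6)) = 1/37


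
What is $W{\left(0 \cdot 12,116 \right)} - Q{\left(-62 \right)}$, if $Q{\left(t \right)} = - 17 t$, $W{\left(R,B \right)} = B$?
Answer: $-938$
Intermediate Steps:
$W{\left(0 \cdot 12,116 \right)} - Q{\left(-62 \right)} = 116 - \left(-17\right) \left(-62\right) = 116 - 1054 = -938$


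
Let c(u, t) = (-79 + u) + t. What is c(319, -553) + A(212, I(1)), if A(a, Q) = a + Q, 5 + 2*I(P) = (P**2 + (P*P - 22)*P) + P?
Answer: -113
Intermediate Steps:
I(P) = -5/2 + P/2 + P**2/2 + P*(-22 + P**2)/2 (I(P) = -5/2 + ((P**2 + (P*P - 22)*P) + P)/2 = -5/2 + ((P**2 + (P**2 - 22)*P) + P)/2 = -5/2 + ((P**2 + (-22 + P**2)*P) + P)/2 = -5/2 + ((P**2 + P*(-22 + P**2)) + P)/2 = -5/2 + (P + P**2 + P*(-22 + P**2))/2 = -5/2 + (P/2 + P**2/2 + P*(-22 + P**2)/2) = -5/2 + P/2 + P**2/2 + P*(-22 + P**2)/2)
c(u, t) = -79 + t + u
A(a, Q) = Q + a
c(319, -553) + A(212, I(1)) = (-79 - 553 + 319) + ((-5/2 + (1/2)*1**2 + (1/2)*1**3 - 21/2*1) + 212) = -313 + ((-5/2 + (1/2)*1 + (1/2)*1 - 21/2) + 212) = -313 + ((-5/2 + 1/2 + 1/2 - 21/2) + 212) = -313 + (-12 + 212) = -313 + 200 = -113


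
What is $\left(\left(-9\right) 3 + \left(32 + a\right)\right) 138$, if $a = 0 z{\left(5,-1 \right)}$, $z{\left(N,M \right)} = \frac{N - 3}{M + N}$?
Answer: $690$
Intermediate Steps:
$z{\left(N,M \right)} = \frac{-3 + N}{M + N}$
$a = 0$ ($a = 0 \frac{-3 + 5}{-1 + 5} = 0 \cdot \frac{1}{4} \cdot 2 = 0 \cdot \frac{1}{2} = 0$)
$\left(\left(-9\right) 3 + \left(32 + a\right)\right) 138 = \left(\left(-9\right) 3 + \left(32 + 0\right)\right) 138 = \left(-27 + 32\right) 138 = 5 \cdot 138 = 690$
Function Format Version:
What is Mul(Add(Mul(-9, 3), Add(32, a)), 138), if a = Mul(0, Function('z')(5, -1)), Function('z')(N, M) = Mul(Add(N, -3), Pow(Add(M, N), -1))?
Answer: 690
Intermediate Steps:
Function('z')(N, M) = Mul(Pow(Add(M, N), -1), Add(-3, N)) (Function('z')(N, M) = Mul(Add(-3, N), Pow(Add(M, N), -1)) = Mul(Pow(Add(M, N), -1), Add(-3, N)))
a = 0 (a = Mul(0, Mul(Pow(Add(-1, 5), -1), Add(-3, 5))) = Mul(0, Mul(Pow(4, -1), 2)) = Mul(0, Mul(Rational(1, 4), 2)) = Mul(0, Rational(1, 2)) = 0)
Mul(Add(Mul(-9, 3), Add(32, a)), 138) = Mul(Add(Mul(-9, 3), Add(32, 0)), 138) = Mul(Add(-27, 32), 138) = Mul(5, 138) = 690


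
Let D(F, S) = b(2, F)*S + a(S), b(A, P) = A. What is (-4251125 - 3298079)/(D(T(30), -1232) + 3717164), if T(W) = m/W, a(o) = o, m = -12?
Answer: -1887301/928367 ≈ -2.0329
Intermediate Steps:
T(W) = -12/W
D(F, S) = 3*S (D(F, S) = 2*S + S = 3*S)
(-4251125 - 3298079)/(D(T(30), -1232) + 3717164) = (-4251125 - 3298079)/(3*(-1232) + 3717164) = -7549204/(-3696 + 3717164) = -7549204/3713468 = -7549204*1/3713468 = -1887301/928367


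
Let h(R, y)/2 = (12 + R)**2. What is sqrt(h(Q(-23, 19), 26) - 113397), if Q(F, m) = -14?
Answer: I*sqrt(113389) ≈ 336.73*I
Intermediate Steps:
h(R, y) = 2*(12 + R)**2
sqrt(h(Q(-23, 19), 26) - 113397) = sqrt(2*(12 - 14)**2 - 113397) = sqrt(2*(-2)**2 - 113397) = sqrt(2*4 - 113397) = sqrt(8 - 113397) = sqrt(-113389) = I*sqrt(113389)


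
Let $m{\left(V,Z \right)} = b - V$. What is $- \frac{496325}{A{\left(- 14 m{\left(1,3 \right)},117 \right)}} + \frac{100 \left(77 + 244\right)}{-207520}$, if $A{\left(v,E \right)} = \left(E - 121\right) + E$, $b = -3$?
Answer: $- \frac{5150049565}{1172488} \approx -4392.4$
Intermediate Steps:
$m{\left(V,Z \right)} = -3 - V$
$A{\left(v,E \right)} = -121 + 2 E$ ($A{\left(v,E \right)} = \left(-121 + E\right) + E = -121 + 2 E$)
$- \frac{496325}{A{\left(- 14 m{\left(1,3 \right)},117 \right)}} + \frac{100 \left(77 + 244\right)}{-207520} = - \frac{496325}{-121 + 2 \cdot 117} + \frac{100 \left(77 + 244\right)}{-207520} = - \frac{496325}{-121 + 234} + 100 \cdot 321 \left(- \frac{1}{207520}\right) = - \frac{496325}{113} + 32100 \left(- \frac{1}{207520}\right) = \left(-496325\right) \frac{1}{113} - \frac{1605}{10376} = - \frac{496325}{113} - \frac{1605}{10376} = - \frac{5150049565}{1172488}$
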